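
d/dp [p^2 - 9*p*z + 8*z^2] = 2*p - 9*z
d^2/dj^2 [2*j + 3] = 0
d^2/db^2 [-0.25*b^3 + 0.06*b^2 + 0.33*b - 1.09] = 0.12 - 1.5*b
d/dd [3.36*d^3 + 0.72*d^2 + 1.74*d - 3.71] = 10.08*d^2 + 1.44*d + 1.74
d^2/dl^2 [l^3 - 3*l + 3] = 6*l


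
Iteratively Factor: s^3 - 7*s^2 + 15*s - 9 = (s - 3)*(s^2 - 4*s + 3) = (s - 3)*(s - 1)*(s - 3)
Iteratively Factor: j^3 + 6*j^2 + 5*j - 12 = (j + 4)*(j^2 + 2*j - 3) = (j + 3)*(j + 4)*(j - 1)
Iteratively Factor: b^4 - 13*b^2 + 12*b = (b)*(b^3 - 13*b + 12) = b*(b + 4)*(b^2 - 4*b + 3) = b*(b - 1)*(b + 4)*(b - 3)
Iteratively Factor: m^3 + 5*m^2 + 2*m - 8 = (m - 1)*(m^2 + 6*m + 8) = (m - 1)*(m + 2)*(m + 4)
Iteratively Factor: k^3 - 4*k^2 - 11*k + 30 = (k - 5)*(k^2 + k - 6) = (k - 5)*(k + 3)*(k - 2)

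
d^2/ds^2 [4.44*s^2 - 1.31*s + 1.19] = 8.88000000000000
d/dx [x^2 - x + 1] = 2*x - 1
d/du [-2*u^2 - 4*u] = -4*u - 4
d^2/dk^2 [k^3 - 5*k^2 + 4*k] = 6*k - 10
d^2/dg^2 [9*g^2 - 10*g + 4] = 18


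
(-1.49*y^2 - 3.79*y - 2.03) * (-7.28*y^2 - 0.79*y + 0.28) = 10.8472*y^4 + 28.7683*y^3 + 17.3553*y^2 + 0.5425*y - 0.5684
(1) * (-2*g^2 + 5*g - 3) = -2*g^2 + 5*g - 3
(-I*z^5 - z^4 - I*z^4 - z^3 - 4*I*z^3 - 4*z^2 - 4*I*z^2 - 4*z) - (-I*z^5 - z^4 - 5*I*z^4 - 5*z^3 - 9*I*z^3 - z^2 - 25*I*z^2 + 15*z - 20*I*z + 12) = 4*I*z^4 + 4*z^3 + 5*I*z^3 - 3*z^2 + 21*I*z^2 - 19*z + 20*I*z - 12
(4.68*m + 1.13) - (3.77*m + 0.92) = 0.91*m + 0.21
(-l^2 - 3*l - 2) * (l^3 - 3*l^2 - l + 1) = -l^5 + 8*l^3 + 8*l^2 - l - 2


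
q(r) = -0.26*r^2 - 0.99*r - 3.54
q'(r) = -0.52*r - 0.99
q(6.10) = -19.25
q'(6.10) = -4.16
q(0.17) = -3.72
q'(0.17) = -1.08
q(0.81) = -4.51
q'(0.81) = -1.41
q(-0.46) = -3.14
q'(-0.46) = -0.75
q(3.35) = -9.77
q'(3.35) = -2.73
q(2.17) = -6.91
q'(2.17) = -2.12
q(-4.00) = -3.74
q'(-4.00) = 1.09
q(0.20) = -3.75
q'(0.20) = -1.09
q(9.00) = -33.51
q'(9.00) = -5.67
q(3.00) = -8.85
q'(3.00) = -2.55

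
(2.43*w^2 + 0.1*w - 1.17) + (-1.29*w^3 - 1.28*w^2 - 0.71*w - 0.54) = -1.29*w^3 + 1.15*w^2 - 0.61*w - 1.71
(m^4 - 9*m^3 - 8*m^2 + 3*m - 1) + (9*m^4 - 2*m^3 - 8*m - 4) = 10*m^4 - 11*m^3 - 8*m^2 - 5*m - 5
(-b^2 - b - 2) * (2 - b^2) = b^4 + b^3 - 2*b - 4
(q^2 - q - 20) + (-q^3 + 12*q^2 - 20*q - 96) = -q^3 + 13*q^2 - 21*q - 116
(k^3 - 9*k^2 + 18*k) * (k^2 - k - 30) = k^5 - 10*k^4 - 3*k^3 + 252*k^2 - 540*k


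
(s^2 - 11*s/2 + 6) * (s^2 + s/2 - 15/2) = s^4 - 5*s^3 - 17*s^2/4 + 177*s/4 - 45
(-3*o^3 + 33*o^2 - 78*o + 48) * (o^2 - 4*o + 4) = -3*o^5 + 45*o^4 - 222*o^3 + 492*o^2 - 504*o + 192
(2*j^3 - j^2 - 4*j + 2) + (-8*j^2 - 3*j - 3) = 2*j^3 - 9*j^2 - 7*j - 1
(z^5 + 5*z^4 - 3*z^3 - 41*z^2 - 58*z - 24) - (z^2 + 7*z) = z^5 + 5*z^4 - 3*z^3 - 42*z^2 - 65*z - 24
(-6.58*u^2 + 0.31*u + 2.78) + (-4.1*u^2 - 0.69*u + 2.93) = -10.68*u^2 - 0.38*u + 5.71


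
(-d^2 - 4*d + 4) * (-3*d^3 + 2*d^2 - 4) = 3*d^5 + 10*d^4 - 20*d^3 + 12*d^2 + 16*d - 16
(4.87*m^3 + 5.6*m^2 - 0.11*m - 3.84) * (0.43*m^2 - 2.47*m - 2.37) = 2.0941*m^5 - 9.6209*m^4 - 25.4212*m^3 - 14.6515*m^2 + 9.7455*m + 9.1008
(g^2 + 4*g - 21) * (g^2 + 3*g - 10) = g^4 + 7*g^3 - 19*g^2 - 103*g + 210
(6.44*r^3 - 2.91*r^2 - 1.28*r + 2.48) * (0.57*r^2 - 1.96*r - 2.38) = 3.6708*r^5 - 14.2811*r^4 - 10.3532*r^3 + 10.8482*r^2 - 1.8144*r - 5.9024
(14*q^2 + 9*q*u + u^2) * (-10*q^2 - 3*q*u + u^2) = -140*q^4 - 132*q^3*u - 23*q^2*u^2 + 6*q*u^3 + u^4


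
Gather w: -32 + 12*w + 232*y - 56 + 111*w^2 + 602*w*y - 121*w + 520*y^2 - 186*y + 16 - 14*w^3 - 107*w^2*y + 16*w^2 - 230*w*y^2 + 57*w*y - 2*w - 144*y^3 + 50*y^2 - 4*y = -14*w^3 + w^2*(127 - 107*y) + w*(-230*y^2 + 659*y - 111) - 144*y^3 + 570*y^2 + 42*y - 72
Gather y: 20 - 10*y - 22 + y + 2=-9*y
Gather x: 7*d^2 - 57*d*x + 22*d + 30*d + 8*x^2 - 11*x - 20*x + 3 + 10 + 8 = 7*d^2 + 52*d + 8*x^2 + x*(-57*d - 31) + 21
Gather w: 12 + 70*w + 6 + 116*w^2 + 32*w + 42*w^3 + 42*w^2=42*w^3 + 158*w^2 + 102*w + 18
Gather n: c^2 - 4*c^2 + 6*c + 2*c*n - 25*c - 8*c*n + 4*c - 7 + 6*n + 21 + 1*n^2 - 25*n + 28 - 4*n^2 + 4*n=-3*c^2 - 15*c - 3*n^2 + n*(-6*c - 15) + 42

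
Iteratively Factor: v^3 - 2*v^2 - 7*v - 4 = (v + 1)*(v^2 - 3*v - 4) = (v + 1)^2*(v - 4)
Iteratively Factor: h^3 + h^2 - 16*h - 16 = (h + 4)*(h^2 - 3*h - 4) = (h + 1)*(h + 4)*(h - 4)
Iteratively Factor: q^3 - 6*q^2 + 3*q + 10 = (q - 2)*(q^2 - 4*q - 5) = (q - 2)*(q + 1)*(q - 5)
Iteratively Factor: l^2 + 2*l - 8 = (l - 2)*(l + 4)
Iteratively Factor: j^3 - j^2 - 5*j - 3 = (j + 1)*(j^2 - 2*j - 3) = (j + 1)^2*(j - 3)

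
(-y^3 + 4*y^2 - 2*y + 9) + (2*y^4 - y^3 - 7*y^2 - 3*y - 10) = 2*y^4 - 2*y^3 - 3*y^2 - 5*y - 1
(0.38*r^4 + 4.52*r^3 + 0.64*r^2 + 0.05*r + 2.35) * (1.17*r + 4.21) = 0.4446*r^5 + 6.8882*r^4 + 19.778*r^3 + 2.7529*r^2 + 2.96*r + 9.8935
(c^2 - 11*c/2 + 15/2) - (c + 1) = c^2 - 13*c/2 + 13/2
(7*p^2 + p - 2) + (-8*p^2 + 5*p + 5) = -p^2 + 6*p + 3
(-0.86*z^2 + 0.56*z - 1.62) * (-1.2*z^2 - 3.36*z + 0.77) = 1.032*z^4 + 2.2176*z^3 - 0.5998*z^2 + 5.8744*z - 1.2474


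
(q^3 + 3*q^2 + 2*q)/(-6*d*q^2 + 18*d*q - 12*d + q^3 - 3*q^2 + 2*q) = q*(q^2 + 3*q + 2)/(-6*d*q^2 + 18*d*q - 12*d + q^3 - 3*q^2 + 2*q)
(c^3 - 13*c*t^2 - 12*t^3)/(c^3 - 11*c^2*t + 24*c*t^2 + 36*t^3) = (c^2 - c*t - 12*t^2)/(c^2 - 12*c*t + 36*t^2)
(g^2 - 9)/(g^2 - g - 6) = (g + 3)/(g + 2)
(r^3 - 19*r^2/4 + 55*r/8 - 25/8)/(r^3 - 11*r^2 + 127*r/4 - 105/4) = (4*r^2 - 9*r + 5)/(2*(2*r^2 - 17*r + 21))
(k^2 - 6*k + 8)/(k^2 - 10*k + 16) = (k - 4)/(k - 8)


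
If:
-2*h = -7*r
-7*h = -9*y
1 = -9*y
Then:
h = -1/7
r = -2/49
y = -1/9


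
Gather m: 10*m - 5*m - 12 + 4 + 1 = 5*m - 7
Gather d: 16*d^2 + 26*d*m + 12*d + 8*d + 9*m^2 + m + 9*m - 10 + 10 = 16*d^2 + d*(26*m + 20) + 9*m^2 + 10*m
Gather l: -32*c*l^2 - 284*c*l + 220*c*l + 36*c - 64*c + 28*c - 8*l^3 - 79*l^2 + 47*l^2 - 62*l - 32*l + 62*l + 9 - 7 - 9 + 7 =-8*l^3 + l^2*(-32*c - 32) + l*(-64*c - 32)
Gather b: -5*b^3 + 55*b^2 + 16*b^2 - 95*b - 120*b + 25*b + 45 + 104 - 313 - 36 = -5*b^3 + 71*b^2 - 190*b - 200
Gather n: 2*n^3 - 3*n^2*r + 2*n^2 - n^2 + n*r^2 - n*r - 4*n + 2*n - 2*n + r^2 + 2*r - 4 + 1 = 2*n^3 + n^2*(1 - 3*r) + n*(r^2 - r - 4) + r^2 + 2*r - 3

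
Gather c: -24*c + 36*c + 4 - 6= 12*c - 2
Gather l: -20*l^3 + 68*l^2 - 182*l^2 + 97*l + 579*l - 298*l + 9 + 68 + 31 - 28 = -20*l^3 - 114*l^2 + 378*l + 80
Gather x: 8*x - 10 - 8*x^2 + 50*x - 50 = -8*x^2 + 58*x - 60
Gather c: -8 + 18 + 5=15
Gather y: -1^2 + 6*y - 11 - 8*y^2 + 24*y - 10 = -8*y^2 + 30*y - 22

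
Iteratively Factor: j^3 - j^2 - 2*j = (j)*(j^2 - j - 2) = j*(j - 2)*(j + 1)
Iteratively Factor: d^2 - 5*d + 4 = (d - 1)*(d - 4)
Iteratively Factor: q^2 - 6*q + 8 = (q - 2)*(q - 4)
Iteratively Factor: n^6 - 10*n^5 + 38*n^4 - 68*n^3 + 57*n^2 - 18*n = (n - 1)*(n^5 - 9*n^4 + 29*n^3 - 39*n^2 + 18*n) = (n - 2)*(n - 1)*(n^4 - 7*n^3 + 15*n^2 - 9*n) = (n - 3)*(n - 2)*(n - 1)*(n^3 - 4*n^2 + 3*n) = (n - 3)^2*(n - 2)*(n - 1)*(n^2 - n) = (n - 3)^2*(n - 2)*(n - 1)^2*(n)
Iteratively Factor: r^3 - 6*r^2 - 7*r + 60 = (r - 4)*(r^2 - 2*r - 15) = (r - 4)*(r + 3)*(r - 5)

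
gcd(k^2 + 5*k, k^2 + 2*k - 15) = k + 5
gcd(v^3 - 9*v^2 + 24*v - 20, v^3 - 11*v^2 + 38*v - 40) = v^2 - 7*v + 10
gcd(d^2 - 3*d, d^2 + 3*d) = d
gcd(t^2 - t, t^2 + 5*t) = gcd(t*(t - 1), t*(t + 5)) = t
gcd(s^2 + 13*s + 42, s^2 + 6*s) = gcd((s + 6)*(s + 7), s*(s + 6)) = s + 6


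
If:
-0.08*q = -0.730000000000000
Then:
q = 9.12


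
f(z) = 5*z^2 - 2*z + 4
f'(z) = 10*z - 2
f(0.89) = 6.18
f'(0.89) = 6.90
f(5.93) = 167.96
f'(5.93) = 57.30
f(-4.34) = 106.86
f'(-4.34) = -45.40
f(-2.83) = 49.70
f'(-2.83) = -30.30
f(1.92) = 18.59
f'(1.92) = 17.20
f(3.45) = 56.61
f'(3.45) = 32.50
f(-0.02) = 4.04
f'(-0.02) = -2.20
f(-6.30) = 215.05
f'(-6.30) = -65.00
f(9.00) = 391.00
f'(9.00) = 88.00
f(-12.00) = 748.00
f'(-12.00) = -122.00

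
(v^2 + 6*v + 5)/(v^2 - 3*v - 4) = (v + 5)/(v - 4)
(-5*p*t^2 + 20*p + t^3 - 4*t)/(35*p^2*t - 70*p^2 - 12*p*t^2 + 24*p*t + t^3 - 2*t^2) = (-t - 2)/(7*p - t)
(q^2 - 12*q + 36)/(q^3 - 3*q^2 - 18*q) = (q - 6)/(q*(q + 3))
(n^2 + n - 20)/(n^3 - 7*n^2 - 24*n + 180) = (n - 4)/(n^2 - 12*n + 36)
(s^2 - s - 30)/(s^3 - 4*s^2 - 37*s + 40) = (s - 6)/(s^2 - 9*s + 8)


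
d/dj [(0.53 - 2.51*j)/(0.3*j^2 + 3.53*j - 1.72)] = (0.753*j^2 - 0.318*j + 2.4463)/(0.09*j^4 + 2.118*j^3 + 11.4289*j^2 - 12.1432*j + 2.9584)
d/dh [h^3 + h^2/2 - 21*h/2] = 3*h^2 + h - 21/2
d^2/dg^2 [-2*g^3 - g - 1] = -12*g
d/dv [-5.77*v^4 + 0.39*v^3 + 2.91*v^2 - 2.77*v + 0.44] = -23.08*v^3 + 1.17*v^2 + 5.82*v - 2.77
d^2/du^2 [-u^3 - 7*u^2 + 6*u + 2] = -6*u - 14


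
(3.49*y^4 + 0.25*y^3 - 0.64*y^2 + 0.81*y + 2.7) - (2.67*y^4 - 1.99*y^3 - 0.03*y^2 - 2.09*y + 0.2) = 0.82*y^4 + 2.24*y^3 - 0.61*y^2 + 2.9*y + 2.5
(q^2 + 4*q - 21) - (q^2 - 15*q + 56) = 19*q - 77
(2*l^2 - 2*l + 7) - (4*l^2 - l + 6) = -2*l^2 - l + 1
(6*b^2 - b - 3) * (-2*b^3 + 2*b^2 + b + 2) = -12*b^5 + 14*b^4 + 10*b^3 + 5*b^2 - 5*b - 6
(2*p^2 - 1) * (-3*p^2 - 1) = -6*p^4 + p^2 + 1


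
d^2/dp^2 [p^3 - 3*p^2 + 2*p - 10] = 6*p - 6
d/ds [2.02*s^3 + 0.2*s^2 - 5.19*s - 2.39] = 6.06*s^2 + 0.4*s - 5.19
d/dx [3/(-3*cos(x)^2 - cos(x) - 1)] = -3*(6*cos(x) + 1)*sin(x)/(3*cos(x)^2 + cos(x) + 1)^2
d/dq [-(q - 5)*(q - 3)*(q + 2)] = -3*q^2 + 12*q + 1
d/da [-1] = 0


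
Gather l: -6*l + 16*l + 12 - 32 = 10*l - 20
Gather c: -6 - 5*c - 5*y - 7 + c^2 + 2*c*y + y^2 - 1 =c^2 + c*(2*y - 5) + y^2 - 5*y - 14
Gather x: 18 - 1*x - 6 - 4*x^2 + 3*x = -4*x^2 + 2*x + 12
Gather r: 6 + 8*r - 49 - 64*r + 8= -56*r - 35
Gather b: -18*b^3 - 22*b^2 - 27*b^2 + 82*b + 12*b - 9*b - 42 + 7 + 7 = -18*b^3 - 49*b^2 + 85*b - 28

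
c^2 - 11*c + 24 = (c - 8)*(c - 3)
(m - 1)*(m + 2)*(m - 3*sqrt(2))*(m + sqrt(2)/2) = m^4 - 5*sqrt(2)*m^3/2 + m^3 - 5*m^2 - 5*sqrt(2)*m^2/2 - 3*m + 5*sqrt(2)*m + 6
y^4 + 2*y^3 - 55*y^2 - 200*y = y*(y - 8)*(y + 5)^2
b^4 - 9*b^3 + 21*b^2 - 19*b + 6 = (b - 6)*(b - 1)^3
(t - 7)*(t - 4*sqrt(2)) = t^2 - 7*t - 4*sqrt(2)*t + 28*sqrt(2)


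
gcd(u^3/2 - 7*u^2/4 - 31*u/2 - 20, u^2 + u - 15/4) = u + 5/2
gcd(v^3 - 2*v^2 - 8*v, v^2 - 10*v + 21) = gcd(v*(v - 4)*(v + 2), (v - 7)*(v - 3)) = 1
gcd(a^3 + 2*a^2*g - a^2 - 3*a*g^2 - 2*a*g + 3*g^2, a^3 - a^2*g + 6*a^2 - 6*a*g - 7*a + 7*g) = a^2 - a*g - a + g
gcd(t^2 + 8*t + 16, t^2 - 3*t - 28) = t + 4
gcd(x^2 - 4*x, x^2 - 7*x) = x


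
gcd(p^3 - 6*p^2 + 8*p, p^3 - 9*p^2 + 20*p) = p^2 - 4*p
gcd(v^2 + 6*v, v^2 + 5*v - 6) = v + 6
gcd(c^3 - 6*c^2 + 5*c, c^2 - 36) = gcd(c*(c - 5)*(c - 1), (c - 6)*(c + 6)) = 1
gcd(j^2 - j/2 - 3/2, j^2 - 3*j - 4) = j + 1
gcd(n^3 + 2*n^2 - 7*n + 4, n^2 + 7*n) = 1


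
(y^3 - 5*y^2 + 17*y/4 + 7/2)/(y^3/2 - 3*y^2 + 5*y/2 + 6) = (4*y^3 - 20*y^2 + 17*y + 14)/(2*(y^3 - 6*y^2 + 5*y + 12))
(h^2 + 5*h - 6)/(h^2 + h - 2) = (h + 6)/(h + 2)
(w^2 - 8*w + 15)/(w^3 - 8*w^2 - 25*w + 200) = (w - 3)/(w^2 - 3*w - 40)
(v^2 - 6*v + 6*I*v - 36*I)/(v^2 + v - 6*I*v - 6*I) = (v^2 + 6*v*(-1 + I) - 36*I)/(v^2 + v*(1 - 6*I) - 6*I)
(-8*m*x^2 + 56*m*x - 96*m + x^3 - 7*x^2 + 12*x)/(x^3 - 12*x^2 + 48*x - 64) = (-8*m*x + 24*m + x^2 - 3*x)/(x^2 - 8*x + 16)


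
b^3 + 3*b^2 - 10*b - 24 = (b - 3)*(b + 2)*(b + 4)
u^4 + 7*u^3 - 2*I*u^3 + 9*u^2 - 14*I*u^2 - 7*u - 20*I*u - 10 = (u + 2)*(u + 5)*(u - I)^2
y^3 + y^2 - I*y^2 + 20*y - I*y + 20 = (y + 1)*(y - 5*I)*(y + 4*I)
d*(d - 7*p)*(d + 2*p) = d^3 - 5*d^2*p - 14*d*p^2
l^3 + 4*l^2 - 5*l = l*(l - 1)*(l + 5)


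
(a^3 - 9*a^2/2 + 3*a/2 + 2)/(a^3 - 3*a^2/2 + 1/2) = (a - 4)/(a - 1)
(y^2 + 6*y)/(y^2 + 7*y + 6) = y/(y + 1)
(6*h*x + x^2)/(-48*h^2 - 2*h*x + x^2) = x/(-8*h + x)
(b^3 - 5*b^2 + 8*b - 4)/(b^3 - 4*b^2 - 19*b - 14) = (-b^3 + 5*b^2 - 8*b + 4)/(-b^3 + 4*b^2 + 19*b + 14)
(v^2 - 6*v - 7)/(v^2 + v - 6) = (v^2 - 6*v - 7)/(v^2 + v - 6)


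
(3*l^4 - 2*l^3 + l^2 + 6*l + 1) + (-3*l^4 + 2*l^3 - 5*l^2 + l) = -4*l^2 + 7*l + 1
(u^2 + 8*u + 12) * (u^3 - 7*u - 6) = u^5 + 8*u^4 + 5*u^3 - 62*u^2 - 132*u - 72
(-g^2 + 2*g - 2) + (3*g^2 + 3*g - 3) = 2*g^2 + 5*g - 5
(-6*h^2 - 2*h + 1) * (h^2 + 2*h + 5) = -6*h^4 - 14*h^3 - 33*h^2 - 8*h + 5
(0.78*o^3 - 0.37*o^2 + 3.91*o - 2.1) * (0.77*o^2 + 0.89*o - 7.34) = 0.6006*o^5 + 0.4093*o^4 - 3.0438*o^3 + 4.5787*o^2 - 30.5684*o + 15.414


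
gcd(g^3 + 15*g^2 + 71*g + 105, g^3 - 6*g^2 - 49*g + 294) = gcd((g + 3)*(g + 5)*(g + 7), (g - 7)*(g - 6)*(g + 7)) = g + 7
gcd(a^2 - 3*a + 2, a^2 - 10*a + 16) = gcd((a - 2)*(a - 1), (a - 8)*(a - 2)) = a - 2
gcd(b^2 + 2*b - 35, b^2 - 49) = b + 7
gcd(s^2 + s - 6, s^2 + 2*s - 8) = s - 2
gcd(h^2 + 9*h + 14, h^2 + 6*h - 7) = h + 7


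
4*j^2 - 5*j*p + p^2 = (-4*j + p)*(-j + p)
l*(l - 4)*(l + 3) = l^3 - l^2 - 12*l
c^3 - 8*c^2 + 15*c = c*(c - 5)*(c - 3)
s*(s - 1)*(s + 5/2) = s^3 + 3*s^2/2 - 5*s/2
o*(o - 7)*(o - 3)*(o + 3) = o^4 - 7*o^3 - 9*o^2 + 63*o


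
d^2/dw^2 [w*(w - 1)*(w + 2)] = 6*w + 2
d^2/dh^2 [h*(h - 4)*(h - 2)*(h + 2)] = 12*h^2 - 24*h - 8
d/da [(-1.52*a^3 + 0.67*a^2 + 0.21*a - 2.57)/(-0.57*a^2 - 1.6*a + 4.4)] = (0.8664*a^4 + 4.864*a^3 - 21.0163*a^2 + 2.9662*a - 3.188)/(0.3249*a^4 + 1.824*a^3 - 2.456*a^2 - 14.08*a + 19.36)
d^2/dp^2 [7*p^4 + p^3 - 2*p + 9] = 6*p*(14*p + 1)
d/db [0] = 0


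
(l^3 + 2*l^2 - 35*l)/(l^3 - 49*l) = (l - 5)/(l - 7)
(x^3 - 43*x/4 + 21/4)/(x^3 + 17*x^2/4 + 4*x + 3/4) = (4*x^3 - 43*x + 21)/(4*x^3 + 17*x^2 + 16*x + 3)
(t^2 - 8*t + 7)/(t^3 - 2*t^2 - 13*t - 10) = (-t^2 + 8*t - 7)/(-t^3 + 2*t^2 + 13*t + 10)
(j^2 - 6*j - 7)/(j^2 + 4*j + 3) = (j - 7)/(j + 3)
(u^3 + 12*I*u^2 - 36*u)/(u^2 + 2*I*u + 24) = u*(u + 6*I)/(u - 4*I)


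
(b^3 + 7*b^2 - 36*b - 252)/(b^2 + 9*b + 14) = (b^2 - 36)/(b + 2)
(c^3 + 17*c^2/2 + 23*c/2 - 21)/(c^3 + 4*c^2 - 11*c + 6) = (c + 7/2)/(c - 1)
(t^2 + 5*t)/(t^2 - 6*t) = (t + 5)/(t - 6)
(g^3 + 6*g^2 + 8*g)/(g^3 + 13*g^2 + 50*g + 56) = g/(g + 7)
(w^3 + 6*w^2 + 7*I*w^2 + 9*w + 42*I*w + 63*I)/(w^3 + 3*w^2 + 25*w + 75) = (w^2 + w*(3 + 7*I) + 21*I)/(w^2 + 25)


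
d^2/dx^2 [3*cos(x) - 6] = -3*cos(x)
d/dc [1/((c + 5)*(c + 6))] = (-2*c - 11)/(c^4 + 22*c^3 + 181*c^2 + 660*c + 900)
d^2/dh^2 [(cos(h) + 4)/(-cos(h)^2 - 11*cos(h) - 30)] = (9*(1 - cos(2*h))^2*cos(h)/4 + 5*(1 - cos(2*h))^2/4 - 542*cos(h) - 170*cos(2*h) - 21*cos(3*h)/2 - cos(5*h)/2 - 243)/((cos(h) + 5)^3*(cos(h) + 6)^3)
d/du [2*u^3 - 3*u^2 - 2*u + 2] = 6*u^2 - 6*u - 2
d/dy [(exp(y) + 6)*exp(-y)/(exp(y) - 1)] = (-exp(2*y) - 12*exp(y) + 6)*exp(-y)/(exp(2*y) - 2*exp(y) + 1)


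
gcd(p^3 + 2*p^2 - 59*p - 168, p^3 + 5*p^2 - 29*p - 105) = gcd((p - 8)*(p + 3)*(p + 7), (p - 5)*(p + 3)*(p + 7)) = p^2 + 10*p + 21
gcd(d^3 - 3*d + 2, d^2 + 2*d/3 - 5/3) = d - 1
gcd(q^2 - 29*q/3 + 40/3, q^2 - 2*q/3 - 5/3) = q - 5/3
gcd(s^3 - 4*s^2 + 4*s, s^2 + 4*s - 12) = s - 2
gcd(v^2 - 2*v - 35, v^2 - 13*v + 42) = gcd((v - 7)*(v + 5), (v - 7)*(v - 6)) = v - 7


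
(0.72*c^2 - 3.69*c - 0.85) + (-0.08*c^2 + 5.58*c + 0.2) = 0.64*c^2 + 1.89*c - 0.65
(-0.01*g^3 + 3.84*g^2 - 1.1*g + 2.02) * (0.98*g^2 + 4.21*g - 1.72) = -0.0098*g^5 + 3.7211*g^4 + 15.1056*g^3 - 9.2562*g^2 + 10.3962*g - 3.4744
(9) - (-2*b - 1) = 2*b + 10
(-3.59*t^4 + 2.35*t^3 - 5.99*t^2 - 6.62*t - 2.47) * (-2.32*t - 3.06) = 8.3288*t^5 + 5.5334*t^4 + 6.7058*t^3 + 33.6878*t^2 + 25.9876*t + 7.5582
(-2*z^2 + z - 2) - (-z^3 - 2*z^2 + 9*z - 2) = z^3 - 8*z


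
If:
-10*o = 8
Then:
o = -4/5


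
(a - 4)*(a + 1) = a^2 - 3*a - 4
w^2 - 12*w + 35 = (w - 7)*(w - 5)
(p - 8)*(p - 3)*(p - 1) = p^3 - 12*p^2 + 35*p - 24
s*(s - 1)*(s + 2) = s^3 + s^2 - 2*s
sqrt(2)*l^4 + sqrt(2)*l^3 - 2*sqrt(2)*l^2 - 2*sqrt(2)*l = l*(l - sqrt(2))*(l + sqrt(2))*(sqrt(2)*l + sqrt(2))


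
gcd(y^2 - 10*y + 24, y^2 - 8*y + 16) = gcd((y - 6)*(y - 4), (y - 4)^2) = y - 4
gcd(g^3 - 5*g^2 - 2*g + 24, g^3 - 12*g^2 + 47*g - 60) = g^2 - 7*g + 12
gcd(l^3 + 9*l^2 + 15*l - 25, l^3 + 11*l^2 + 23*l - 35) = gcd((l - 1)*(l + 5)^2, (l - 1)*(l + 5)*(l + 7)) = l^2 + 4*l - 5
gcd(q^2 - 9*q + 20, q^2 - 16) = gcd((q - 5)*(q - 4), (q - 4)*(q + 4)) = q - 4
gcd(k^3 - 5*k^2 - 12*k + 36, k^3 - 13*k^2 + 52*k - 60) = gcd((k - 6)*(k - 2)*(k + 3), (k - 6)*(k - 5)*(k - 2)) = k^2 - 8*k + 12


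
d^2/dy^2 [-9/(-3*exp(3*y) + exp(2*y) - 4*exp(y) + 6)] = 9*((-27*exp(2*y) + 4*exp(y) - 4)*(3*exp(3*y) - exp(2*y) + 4*exp(y) - 6) + 2*(9*exp(2*y) - 2*exp(y) + 4)^2*exp(y))*exp(y)/(3*exp(3*y) - exp(2*y) + 4*exp(y) - 6)^3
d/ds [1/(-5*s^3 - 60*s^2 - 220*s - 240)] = (3*s^2 + 24*s + 44)/(5*(s^3 + 12*s^2 + 44*s + 48)^2)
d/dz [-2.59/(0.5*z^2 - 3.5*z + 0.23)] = (2.59*z - 9.065)/(0.5*z^2 - 3.5*z + 0.23)^2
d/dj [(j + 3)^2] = 2*j + 6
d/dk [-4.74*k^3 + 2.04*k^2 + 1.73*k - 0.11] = -14.22*k^2 + 4.08*k + 1.73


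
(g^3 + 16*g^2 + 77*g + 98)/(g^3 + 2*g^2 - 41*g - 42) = (g^2 + 9*g + 14)/(g^2 - 5*g - 6)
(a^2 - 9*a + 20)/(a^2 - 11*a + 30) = (a - 4)/(a - 6)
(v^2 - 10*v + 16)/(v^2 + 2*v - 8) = (v - 8)/(v + 4)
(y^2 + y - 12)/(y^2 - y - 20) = (y - 3)/(y - 5)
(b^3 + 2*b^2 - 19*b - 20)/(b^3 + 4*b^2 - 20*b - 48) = (b^2 + 6*b + 5)/(b^2 + 8*b + 12)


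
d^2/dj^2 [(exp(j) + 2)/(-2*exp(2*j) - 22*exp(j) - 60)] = (-exp(4*j) + 3*exp(3*j) + 114*exp(2*j) + 328*exp(j) - 240)*exp(j)/(2*(exp(6*j) + 33*exp(5*j) + 453*exp(4*j) + 3311*exp(3*j) + 13590*exp(2*j) + 29700*exp(j) + 27000))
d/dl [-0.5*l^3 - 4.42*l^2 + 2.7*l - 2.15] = -1.5*l^2 - 8.84*l + 2.7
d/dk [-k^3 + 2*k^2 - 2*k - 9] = -3*k^2 + 4*k - 2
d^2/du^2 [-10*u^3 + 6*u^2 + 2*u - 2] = 12 - 60*u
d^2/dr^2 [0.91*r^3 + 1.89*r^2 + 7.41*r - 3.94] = 5.46*r + 3.78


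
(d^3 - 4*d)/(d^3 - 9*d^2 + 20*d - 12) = d*(d + 2)/(d^2 - 7*d + 6)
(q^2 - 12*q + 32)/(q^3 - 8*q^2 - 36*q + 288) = (q - 4)/(q^2 - 36)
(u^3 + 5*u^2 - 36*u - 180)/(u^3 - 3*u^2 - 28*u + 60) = (u + 6)/(u - 2)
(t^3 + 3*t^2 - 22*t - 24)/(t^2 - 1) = (t^2 + 2*t - 24)/(t - 1)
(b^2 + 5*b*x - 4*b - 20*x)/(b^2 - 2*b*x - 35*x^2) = (4 - b)/(-b + 7*x)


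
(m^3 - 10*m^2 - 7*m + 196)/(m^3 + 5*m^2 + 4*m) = (m^2 - 14*m + 49)/(m*(m + 1))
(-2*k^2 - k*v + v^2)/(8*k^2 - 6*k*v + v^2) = (k + v)/(-4*k + v)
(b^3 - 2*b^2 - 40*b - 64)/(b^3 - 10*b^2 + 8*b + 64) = (b + 4)/(b - 4)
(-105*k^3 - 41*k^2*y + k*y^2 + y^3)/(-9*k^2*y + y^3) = (-35*k^2 - 2*k*y + y^2)/(y*(-3*k + y))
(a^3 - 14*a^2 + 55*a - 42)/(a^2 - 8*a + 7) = a - 6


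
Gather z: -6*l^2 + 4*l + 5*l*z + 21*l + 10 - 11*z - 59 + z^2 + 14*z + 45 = -6*l^2 + 25*l + z^2 + z*(5*l + 3) - 4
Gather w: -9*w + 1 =1 - 9*w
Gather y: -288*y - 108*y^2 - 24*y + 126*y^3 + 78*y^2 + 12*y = 126*y^3 - 30*y^2 - 300*y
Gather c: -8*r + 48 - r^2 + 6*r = -r^2 - 2*r + 48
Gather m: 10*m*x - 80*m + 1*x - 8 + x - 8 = m*(10*x - 80) + 2*x - 16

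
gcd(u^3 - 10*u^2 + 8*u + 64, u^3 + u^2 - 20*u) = u - 4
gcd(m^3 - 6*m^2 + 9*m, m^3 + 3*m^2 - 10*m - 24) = m - 3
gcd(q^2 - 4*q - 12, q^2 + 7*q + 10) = q + 2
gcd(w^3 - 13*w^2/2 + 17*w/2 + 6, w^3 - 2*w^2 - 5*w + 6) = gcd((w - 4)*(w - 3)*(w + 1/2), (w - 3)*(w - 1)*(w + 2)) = w - 3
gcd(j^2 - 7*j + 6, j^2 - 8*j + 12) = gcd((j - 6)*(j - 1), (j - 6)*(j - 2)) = j - 6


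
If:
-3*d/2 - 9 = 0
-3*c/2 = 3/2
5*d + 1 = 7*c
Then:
No Solution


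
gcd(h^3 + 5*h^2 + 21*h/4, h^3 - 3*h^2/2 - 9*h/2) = h^2 + 3*h/2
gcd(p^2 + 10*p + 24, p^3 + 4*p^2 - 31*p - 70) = 1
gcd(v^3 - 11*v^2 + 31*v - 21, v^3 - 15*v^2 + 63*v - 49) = v^2 - 8*v + 7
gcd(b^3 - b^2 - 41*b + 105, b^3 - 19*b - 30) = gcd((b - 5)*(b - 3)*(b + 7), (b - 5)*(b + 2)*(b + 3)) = b - 5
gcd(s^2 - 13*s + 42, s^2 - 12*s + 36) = s - 6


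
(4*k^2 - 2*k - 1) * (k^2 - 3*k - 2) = 4*k^4 - 14*k^3 - 3*k^2 + 7*k + 2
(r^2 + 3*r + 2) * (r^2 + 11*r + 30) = r^4 + 14*r^3 + 65*r^2 + 112*r + 60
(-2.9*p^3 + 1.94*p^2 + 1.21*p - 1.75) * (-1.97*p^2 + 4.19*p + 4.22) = 5.713*p^5 - 15.9728*p^4 - 6.4931*p^3 + 16.7042*p^2 - 2.2263*p - 7.385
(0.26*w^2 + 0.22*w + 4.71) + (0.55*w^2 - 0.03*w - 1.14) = 0.81*w^2 + 0.19*w + 3.57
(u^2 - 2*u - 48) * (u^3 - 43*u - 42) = u^5 - 2*u^4 - 91*u^3 + 44*u^2 + 2148*u + 2016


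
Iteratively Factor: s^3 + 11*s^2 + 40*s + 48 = (s + 4)*(s^2 + 7*s + 12) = (s + 4)^2*(s + 3)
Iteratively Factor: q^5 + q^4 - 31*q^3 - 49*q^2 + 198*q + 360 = (q + 2)*(q^4 - q^3 - 29*q^2 + 9*q + 180) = (q + 2)*(q + 4)*(q^3 - 5*q^2 - 9*q + 45) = (q - 5)*(q + 2)*(q + 4)*(q^2 - 9) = (q - 5)*(q + 2)*(q + 3)*(q + 4)*(q - 3)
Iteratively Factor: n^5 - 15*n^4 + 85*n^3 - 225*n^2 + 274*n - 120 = (n - 4)*(n^4 - 11*n^3 + 41*n^2 - 61*n + 30) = (n - 4)*(n - 2)*(n^3 - 9*n^2 + 23*n - 15) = (n - 4)*(n - 3)*(n - 2)*(n^2 - 6*n + 5) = (n - 4)*(n - 3)*(n - 2)*(n - 1)*(n - 5)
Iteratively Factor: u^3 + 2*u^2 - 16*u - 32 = (u + 2)*(u^2 - 16) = (u - 4)*(u + 2)*(u + 4)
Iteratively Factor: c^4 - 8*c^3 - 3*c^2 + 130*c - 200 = (c - 5)*(c^3 - 3*c^2 - 18*c + 40) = (c - 5)*(c + 4)*(c^2 - 7*c + 10) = (c - 5)^2*(c + 4)*(c - 2)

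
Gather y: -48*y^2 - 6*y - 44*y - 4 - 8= -48*y^2 - 50*y - 12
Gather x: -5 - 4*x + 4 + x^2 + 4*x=x^2 - 1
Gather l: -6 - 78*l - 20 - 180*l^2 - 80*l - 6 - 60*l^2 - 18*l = -240*l^2 - 176*l - 32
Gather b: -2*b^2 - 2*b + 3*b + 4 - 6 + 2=-2*b^2 + b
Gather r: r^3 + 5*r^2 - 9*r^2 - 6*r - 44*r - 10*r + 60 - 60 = r^3 - 4*r^2 - 60*r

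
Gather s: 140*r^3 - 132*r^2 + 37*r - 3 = 140*r^3 - 132*r^2 + 37*r - 3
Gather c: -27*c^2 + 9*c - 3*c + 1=-27*c^2 + 6*c + 1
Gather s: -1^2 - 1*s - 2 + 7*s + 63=6*s + 60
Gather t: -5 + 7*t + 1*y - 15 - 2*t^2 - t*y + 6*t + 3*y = -2*t^2 + t*(13 - y) + 4*y - 20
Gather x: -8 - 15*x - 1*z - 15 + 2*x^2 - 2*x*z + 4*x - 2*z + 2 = 2*x^2 + x*(-2*z - 11) - 3*z - 21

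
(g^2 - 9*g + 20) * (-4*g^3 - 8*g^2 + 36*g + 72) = -4*g^5 + 28*g^4 + 28*g^3 - 412*g^2 + 72*g + 1440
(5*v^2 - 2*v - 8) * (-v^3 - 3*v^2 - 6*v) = -5*v^5 - 13*v^4 - 16*v^3 + 36*v^2 + 48*v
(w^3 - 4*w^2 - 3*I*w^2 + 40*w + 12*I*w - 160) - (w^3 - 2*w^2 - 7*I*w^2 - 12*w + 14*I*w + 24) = -2*w^2 + 4*I*w^2 + 52*w - 2*I*w - 184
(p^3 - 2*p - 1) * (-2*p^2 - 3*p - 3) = -2*p^5 - 3*p^4 + p^3 + 8*p^2 + 9*p + 3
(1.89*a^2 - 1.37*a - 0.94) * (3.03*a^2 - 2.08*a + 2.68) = 5.7267*a^4 - 8.0823*a^3 + 5.0666*a^2 - 1.7164*a - 2.5192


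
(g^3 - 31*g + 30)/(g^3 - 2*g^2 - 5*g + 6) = (g^2 + g - 30)/(g^2 - g - 6)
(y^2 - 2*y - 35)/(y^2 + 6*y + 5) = (y - 7)/(y + 1)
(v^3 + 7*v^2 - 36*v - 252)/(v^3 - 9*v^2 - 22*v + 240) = (v^2 + 13*v + 42)/(v^2 - 3*v - 40)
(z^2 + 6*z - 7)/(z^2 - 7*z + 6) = (z + 7)/(z - 6)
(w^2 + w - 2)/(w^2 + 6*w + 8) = (w - 1)/(w + 4)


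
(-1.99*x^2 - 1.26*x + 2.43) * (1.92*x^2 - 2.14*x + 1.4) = -3.8208*x^4 + 1.8394*x^3 + 4.576*x^2 - 6.9642*x + 3.402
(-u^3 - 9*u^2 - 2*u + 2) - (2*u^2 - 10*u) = -u^3 - 11*u^2 + 8*u + 2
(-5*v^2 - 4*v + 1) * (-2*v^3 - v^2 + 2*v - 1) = 10*v^5 + 13*v^4 - 8*v^3 - 4*v^2 + 6*v - 1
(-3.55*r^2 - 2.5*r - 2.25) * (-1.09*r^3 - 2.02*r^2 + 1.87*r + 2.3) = 3.8695*r^5 + 9.896*r^4 + 0.864*r^3 - 8.295*r^2 - 9.9575*r - 5.175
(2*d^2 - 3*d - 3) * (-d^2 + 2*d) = -2*d^4 + 7*d^3 - 3*d^2 - 6*d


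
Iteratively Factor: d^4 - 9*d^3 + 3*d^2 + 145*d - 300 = (d - 5)*(d^3 - 4*d^2 - 17*d + 60) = (d - 5)*(d + 4)*(d^2 - 8*d + 15) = (d - 5)*(d - 3)*(d + 4)*(d - 5)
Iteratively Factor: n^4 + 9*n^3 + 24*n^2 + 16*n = (n + 4)*(n^3 + 5*n^2 + 4*n) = n*(n + 4)*(n^2 + 5*n + 4) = n*(n + 1)*(n + 4)*(n + 4)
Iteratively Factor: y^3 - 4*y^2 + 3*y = (y - 1)*(y^2 - 3*y) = y*(y - 1)*(y - 3)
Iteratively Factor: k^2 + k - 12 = (k + 4)*(k - 3)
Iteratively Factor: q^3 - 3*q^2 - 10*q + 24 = (q - 4)*(q^2 + q - 6) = (q - 4)*(q + 3)*(q - 2)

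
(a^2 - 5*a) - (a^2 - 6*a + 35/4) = a - 35/4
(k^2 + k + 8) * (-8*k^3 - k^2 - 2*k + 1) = -8*k^5 - 9*k^4 - 67*k^3 - 9*k^2 - 15*k + 8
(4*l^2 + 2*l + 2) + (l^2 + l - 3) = 5*l^2 + 3*l - 1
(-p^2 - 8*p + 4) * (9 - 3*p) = 3*p^3 + 15*p^2 - 84*p + 36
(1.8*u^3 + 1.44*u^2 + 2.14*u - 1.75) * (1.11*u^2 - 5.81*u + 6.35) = 1.998*u^5 - 8.8596*u^4 + 5.439*u^3 - 5.2319*u^2 + 23.7565*u - 11.1125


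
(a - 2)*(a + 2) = a^2 - 4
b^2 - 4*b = b*(b - 4)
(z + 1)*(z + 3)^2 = z^3 + 7*z^2 + 15*z + 9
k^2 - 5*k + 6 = (k - 3)*(k - 2)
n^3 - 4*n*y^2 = n*(n - 2*y)*(n + 2*y)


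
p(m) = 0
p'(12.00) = 0.00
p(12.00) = 0.00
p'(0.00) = 0.00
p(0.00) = 0.00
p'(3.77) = 0.00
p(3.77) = 0.00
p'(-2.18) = 0.00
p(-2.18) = 0.00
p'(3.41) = 0.00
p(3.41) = 0.00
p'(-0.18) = 0.00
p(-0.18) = 0.00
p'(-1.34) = 0.00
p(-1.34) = 0.00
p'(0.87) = 0.00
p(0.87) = 0.00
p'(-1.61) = 0.00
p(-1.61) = 0.00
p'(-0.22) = 0.00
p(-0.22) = 0.00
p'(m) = 0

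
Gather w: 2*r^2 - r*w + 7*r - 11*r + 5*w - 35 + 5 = 2*r^2 - 4*r + w*(5 - r) - 30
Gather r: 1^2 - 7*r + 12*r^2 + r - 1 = 12*r^2 - 6*r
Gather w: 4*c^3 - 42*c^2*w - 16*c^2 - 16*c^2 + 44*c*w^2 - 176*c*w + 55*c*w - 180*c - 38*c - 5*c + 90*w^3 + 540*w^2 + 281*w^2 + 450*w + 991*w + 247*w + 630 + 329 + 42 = 4*c^3 - 32*c^2 - 223*c + 90*w^3 + w^2*(44*c + 821) + w*(-42*c^2 - 121*c + 1688) + 1001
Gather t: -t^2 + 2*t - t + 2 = -t^2 + t + 2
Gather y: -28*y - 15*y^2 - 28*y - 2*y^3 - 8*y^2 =-2*y^3 - 23*y^2 - 56*y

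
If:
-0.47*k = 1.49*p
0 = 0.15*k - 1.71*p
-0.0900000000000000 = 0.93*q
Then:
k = 0.00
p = 0.00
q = -0.10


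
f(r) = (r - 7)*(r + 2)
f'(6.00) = 7.00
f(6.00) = -8.00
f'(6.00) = 7.00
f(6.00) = -8.00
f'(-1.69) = -8.38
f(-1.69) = -2.69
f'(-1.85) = -8.70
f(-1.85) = -1.33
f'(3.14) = 1.28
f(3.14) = -19.84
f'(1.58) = -1.84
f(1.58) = -19.40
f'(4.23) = 3.46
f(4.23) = -17.26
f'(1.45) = -2.10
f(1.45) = -19.15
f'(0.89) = -3.22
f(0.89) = -17.66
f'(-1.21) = -7.42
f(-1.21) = -6.49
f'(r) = 2*r - 5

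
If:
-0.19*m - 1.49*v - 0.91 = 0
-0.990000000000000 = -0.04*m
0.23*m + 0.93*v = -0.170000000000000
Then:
No Solution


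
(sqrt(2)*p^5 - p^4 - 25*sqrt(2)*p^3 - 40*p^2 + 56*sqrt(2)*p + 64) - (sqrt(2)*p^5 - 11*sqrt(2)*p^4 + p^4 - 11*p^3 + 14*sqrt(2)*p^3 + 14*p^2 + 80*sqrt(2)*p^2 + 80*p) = -2*p^4 + 11*sqrt(2)*p^4 - 39*sqrt(2)*p^3 + 11*p^3 - 80*sqrt(2)*p^2 - 54*p^2 - 80*p + 56*sqrt(2)*p + 64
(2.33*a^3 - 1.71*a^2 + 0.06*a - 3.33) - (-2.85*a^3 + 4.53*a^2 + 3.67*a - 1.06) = 5.18*a^3 - 6.24*a^2 - 3.61*a - 2.27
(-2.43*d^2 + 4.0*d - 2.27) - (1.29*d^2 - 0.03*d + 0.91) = -3.72*d^2 + 4.03*d - 3.18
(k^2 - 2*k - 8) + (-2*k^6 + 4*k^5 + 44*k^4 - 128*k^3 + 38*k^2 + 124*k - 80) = -2*k^6 + 4*k^5 + 44*k^4 - 128*k^3 + 39*k^2 + 122*k - 88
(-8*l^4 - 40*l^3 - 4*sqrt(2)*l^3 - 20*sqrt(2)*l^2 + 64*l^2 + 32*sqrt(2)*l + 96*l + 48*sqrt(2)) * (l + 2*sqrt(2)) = -8*l^5 - 40*l^4 - 20*sqrt(2)*l^4 - 100*sqrt(2)*l^3 + 48*l^3 + 16*l^2 + 160*sqrt(2)*l^2 + 128*l + 240*sqrt(2)*l + 192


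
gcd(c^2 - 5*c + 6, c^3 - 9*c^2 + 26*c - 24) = c^2 - 5*c + 6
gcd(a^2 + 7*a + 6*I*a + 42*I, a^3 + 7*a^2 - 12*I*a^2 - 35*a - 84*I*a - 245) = a + 7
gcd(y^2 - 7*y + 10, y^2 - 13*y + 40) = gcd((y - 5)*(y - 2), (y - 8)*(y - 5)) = y - 5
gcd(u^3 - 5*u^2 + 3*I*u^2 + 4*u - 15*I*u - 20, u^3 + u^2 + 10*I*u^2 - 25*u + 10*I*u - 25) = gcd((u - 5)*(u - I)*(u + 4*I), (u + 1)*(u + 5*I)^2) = 1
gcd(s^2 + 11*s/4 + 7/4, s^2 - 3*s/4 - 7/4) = s + 1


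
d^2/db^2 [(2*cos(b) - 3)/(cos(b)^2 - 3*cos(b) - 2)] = (8*sin(b)^4*cos(b) - 24*sin(b)^4 + 228*sin(b)^2 - 63*cos(b) + 51*cos(3*b) + 156)/(4*(sin(b)^2 + 3*cos(b) + 1)^3)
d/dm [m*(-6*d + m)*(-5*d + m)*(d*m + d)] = d*(60*d^2*m + 30*d^2 - 33*d*m^2 - 22*d*m + 4*m^3 + 3*m^2)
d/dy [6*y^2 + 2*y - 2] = 12*y + 2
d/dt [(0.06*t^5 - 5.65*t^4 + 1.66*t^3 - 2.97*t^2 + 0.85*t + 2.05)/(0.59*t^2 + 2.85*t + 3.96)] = (0.1062*t^6 - 5.983*t^5 - 46.1401*t^4 - 80.034*t^3 + 10.7548*t^2 - 25.9414*t - 2.4765)/(0.3481*t^4 + 3.363*t^3 + 12.7953*t^2 + 22.572*t + 15.6816)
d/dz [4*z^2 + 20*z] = 8*z + 20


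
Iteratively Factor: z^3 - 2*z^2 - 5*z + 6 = (z + 2)*(z^2 - 4*z + 3) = (z - 3)*(z + 2)*(z - 1)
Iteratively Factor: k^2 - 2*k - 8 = (k - 4)*(k + 2)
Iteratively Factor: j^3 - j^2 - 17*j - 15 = (j + 3)*(j^2 - 4*j - 5) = (j - 5)*(j + 3)*(j + 1)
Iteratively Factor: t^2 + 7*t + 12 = (t + 3)*(t + 4)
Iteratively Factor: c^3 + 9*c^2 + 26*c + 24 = (c + 2)*(c^2 + 7*c + 12) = (c + 2)*(c + 4)*(c + 3)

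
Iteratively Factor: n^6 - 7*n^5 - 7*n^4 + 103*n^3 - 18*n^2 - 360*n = (n - 3)*(n^5 - 4*n^4 - 19*n^3 + 46*n^2 + 120*n) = n*(n - 3)*(n^4 - 4*n^3 - 19*n^2 + 46*n + 120) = n*(n - 3)*(n + 3)*(n^3 - 7*n^2 + 2*n + 40) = n*(n - 3)*(n + 2)*(n + 3)*(n^2 - 9*n + 20) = n*(n - 5)*(n - 3)*(n + 2)*(n + 3)*(n - 4)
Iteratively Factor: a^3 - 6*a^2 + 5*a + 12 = (a - 3)*(a^2 - 3*a - 4) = (a - 3)*(a + 1)*(a - 4)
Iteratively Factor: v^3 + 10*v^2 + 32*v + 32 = (v + 4)*(v^2 + 6*v + 8) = (v + 2)*(v + 4)*(v + 4)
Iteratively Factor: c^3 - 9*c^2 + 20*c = (c)*(c^2 - 9*c + 20) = c*(c - 5)*(c - 4)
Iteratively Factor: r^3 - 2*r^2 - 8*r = (r)*(r^2 - 2*r - 8) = r*(r + 2)*(r - 4)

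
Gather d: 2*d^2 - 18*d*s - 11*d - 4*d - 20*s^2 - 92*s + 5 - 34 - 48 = 2*d^2 + d*(-18*s - 15) - 20*s^2 - 92*s - 77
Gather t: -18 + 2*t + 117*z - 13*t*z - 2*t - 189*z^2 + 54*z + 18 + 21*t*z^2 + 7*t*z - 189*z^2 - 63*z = t*(21*z^2 - 6*z) - 378*z^2 + 108*z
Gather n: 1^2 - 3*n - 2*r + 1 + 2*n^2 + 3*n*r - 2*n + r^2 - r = 2*n^2 + n*(3*r - 5) + r^2 - 3*r + 2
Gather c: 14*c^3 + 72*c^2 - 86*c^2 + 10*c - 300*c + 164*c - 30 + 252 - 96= 14*c^3 - 14*c^2 - 126*c + 126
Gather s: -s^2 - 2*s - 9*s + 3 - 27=-s^2 - 11*s - 24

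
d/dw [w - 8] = 1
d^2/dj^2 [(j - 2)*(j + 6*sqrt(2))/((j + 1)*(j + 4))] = 2*(-7*j^3 + 6*sqrt(2)*j^3 - 36*sqrt(2)*j^2 - 12*j^2 - 252*sqrt(2)*j + 24*j - 372*sqrt(2) + 56)/(j^6 + 15*j^5 + 87*j^4 + 245*j^3 + 348*j^2 + 240*j + 64)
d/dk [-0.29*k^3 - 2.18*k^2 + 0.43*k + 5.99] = -0.87*k^2 - 4.36*k + 0.43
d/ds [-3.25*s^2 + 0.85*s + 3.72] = 0.85 - 6.5*s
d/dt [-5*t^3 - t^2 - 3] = t*(-15*t - 2)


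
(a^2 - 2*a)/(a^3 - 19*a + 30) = a/(a^2 + 2*a - 15)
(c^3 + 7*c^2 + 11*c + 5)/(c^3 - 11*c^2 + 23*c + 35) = (c^2 + 6*c + 5)/(c^2 - 12*c + 35)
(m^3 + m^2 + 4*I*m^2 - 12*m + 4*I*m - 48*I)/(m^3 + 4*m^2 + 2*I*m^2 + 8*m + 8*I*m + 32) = (m - 3)/(m - 2*I)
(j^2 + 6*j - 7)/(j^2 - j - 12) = (-j^2 - 6*j + 7)/(-j^2 + j + 12)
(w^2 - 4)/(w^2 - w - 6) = (w - 2)/(w - 3)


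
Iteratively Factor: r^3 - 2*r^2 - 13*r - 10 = (r - 5)*(r^2 + 3*r + 2) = (r - 5)*(r + 1)*(r + 2)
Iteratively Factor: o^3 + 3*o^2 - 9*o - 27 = (o + 3)*(o^2 - 9) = (o + 3)^2*(o - 3)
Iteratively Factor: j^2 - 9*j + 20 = (j - 5)*(j - 4)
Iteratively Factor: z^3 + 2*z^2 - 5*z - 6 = (z + 1)*(z^2 + z - 6) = (z - 2)*(z + 1)*(z + 3)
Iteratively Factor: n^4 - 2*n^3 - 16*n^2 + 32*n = (n - 2)*(n^3 - 16*n) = n*(n - 2)*(n^2 - 16) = n*(n - 4)*(n - 2)*(n + 4)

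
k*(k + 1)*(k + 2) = k^3 + 3*k^2 + 2*k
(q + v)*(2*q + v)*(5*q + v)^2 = 50*q^4 + 95*q^3*v + 57*q^2*v^2 + 13*q*v^3 + v^4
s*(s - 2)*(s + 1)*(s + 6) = s^4 + 5*s^3 - 8*s^2 - 12*s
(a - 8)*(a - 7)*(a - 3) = a^3 - 18*a^2 + 101*a - 168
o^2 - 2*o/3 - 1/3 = (o - 1)*(o + 1/3)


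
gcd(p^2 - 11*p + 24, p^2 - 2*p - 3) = p - 3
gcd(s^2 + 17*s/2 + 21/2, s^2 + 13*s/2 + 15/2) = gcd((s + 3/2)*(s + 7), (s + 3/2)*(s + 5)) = s + 3/2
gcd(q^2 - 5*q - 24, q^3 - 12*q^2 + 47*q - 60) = 1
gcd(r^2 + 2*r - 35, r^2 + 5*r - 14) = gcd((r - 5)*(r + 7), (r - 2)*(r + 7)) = r + 7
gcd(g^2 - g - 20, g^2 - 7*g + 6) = 1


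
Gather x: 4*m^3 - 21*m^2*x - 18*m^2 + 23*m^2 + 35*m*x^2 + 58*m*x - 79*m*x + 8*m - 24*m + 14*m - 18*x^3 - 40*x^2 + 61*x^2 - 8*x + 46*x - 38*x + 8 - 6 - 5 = 4*m^3 + 5*m^2 - 2*m - 18*x^3 + x^2*(35*m + 21) + x*(-21*m^2 - 21*m) - 3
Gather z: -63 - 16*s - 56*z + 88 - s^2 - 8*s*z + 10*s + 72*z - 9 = -s^2 - 6*s + z*(16 - 8*s) + 16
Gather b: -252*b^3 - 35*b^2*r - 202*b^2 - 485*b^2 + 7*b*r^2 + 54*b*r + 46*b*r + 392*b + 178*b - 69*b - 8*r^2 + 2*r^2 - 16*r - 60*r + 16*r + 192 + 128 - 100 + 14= -252*b^3 + b^2*(-35*r - 687) + b*(7*r^2 + 100*r + 501) - 6*r^2 - 60*r + 234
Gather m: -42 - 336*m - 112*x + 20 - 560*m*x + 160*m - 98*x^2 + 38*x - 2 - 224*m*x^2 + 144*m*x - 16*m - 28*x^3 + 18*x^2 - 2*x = m*(-224*x^2 - 416*x - 192) - 28*x^3 - 80*x^2 - 76*x - 24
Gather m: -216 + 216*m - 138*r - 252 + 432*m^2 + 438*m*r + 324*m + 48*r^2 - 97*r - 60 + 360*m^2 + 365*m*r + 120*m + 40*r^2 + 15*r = 792*m^2 + m*(803*r + 660) + 88*r^2 - 220*r - 528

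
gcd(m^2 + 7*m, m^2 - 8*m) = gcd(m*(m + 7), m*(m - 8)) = m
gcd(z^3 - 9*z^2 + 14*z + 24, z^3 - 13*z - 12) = z^2 - 3*z - 4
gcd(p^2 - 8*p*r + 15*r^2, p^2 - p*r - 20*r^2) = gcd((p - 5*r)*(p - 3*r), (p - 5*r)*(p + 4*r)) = p - 5*r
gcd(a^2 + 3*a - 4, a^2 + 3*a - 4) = a^2 + 3*a - 4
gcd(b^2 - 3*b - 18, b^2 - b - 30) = b - 6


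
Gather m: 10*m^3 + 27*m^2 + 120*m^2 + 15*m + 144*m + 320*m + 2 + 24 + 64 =10*m^3 + 147*m^2 + 479*m + 90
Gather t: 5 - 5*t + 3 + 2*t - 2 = 6 - 3*t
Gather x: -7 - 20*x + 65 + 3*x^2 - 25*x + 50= 3*x^2 - 45*x + 108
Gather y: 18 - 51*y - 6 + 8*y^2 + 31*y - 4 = 8*y^2 - 20*y + 8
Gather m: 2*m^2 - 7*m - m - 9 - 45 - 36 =2*m^2 - 8*m - 90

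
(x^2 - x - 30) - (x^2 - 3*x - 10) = 2*x - 20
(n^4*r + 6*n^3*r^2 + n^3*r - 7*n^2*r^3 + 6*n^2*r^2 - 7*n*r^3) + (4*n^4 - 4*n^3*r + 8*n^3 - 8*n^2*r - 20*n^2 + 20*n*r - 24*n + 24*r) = n^4*r + 4*n^4 + 6*n^3*r^2 - 3*n^3*r + 8*n^3 - 7*n^2*r^3 + 6*n^2*r^2 - 8*n^2*r - 20*n^2 - 7*n*r^3 + 20*n*r - 24*n + 24*r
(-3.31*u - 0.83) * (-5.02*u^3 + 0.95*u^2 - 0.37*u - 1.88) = 16.6162*u^4 + 1.0221*u^3 + 0.4362*u^2 + 6.5299*u + 1.5604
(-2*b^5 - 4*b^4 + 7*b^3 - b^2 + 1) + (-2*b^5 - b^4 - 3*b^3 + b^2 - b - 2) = -4*b^5 - 5*b^4 + 4*b^3 - b - 1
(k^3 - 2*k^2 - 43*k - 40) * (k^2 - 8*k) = k^5 - 10*k^4 - 27*k^3 + 304*k^2 + 320*k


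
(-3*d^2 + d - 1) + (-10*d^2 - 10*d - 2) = -13*d^2 - 9*d - 3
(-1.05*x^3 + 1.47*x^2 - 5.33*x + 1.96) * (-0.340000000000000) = 0.357*x^3 - 0.4998*x^2 + 1.8122*x - 0.6664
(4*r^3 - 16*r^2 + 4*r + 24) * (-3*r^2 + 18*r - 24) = -12*r^5 + 120*r^4 - 396*r^3 + 384*r^2 + 336*r - 576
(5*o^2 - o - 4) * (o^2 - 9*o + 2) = 5*o^4 - 46*o^3 + 15*o^2 + 34*o - 8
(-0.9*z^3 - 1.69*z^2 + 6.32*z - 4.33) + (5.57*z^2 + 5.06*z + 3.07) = -0.9*z^3 + 3.88*z^2 + 11.38*z - 1.26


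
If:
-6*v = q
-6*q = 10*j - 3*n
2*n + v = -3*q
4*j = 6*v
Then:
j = 0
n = 0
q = 0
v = 0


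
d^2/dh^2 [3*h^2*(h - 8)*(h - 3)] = 36*h^2 - 198*h + 144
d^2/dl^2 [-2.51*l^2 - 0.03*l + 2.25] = -5.02000000000000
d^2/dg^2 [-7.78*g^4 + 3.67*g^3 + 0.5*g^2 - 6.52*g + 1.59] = -93.36*g^2 + 22.02*g + 1.0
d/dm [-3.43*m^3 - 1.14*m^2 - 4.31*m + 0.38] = -10.29*m^2 - 2.28*m - 4.31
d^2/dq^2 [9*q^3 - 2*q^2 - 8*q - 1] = 54*q - 4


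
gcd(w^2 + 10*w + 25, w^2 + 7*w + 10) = w + 5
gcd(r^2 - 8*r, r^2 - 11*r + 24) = r - 8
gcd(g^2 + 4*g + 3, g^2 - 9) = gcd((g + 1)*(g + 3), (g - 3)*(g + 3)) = g + 3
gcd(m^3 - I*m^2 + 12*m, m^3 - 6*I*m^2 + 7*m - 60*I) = m^2 - I*m + 12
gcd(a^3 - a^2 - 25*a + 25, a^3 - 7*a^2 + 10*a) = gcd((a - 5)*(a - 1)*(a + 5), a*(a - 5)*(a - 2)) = a - 5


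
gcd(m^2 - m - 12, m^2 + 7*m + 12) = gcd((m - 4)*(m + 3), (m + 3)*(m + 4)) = m + 3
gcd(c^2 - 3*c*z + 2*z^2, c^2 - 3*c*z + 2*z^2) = c^2 - 3*c*z + 2*z^2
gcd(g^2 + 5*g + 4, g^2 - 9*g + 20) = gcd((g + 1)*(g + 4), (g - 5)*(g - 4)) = 1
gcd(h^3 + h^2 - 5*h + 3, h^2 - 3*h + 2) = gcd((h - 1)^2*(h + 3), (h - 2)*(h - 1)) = h - 1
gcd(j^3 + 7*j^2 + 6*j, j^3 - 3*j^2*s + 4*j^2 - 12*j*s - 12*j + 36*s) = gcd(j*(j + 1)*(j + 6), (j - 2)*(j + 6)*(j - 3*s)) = j + 6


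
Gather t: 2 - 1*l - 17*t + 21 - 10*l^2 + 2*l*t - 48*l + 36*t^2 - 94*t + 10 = -10*l^2 - 49*l + 36*t^2 + t*(2*l - 111) + 33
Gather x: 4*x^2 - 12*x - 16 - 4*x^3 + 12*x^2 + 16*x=-4*x^3 + 16*x^2 + 4*x - 16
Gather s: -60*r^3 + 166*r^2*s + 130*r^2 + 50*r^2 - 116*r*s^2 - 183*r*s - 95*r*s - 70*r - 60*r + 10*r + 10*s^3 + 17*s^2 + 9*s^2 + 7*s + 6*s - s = -60*r^3 + 180*r^2 - 120*r + 10*s^3 + s^2*(26 - 116*r) + s*(166*r^2 - 278*r + 12)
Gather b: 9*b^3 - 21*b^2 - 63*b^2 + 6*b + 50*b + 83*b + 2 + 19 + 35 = 9*b^3 - 84*b^2 + 139*b + 56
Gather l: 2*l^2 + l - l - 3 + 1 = 2*l^2 - 2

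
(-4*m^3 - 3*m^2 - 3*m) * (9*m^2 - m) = -36*m^5 - 23*m^4 - 24*m^3 + 3*m^2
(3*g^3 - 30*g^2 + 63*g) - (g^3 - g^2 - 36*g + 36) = 2*g^3 - 29*g^2 + 99*g - 36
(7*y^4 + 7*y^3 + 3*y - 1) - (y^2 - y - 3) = 7*y^4 + 7*y^3 - y^2 + 4*y + 2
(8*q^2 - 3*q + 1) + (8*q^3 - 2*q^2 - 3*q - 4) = 8*q^3 + 6*q^2 - 6*q - 3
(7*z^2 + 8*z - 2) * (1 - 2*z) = -14*z^3 - 9*z^2 + 12*z - 2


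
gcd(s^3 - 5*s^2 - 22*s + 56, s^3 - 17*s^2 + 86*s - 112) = s^2 - 9*s + 14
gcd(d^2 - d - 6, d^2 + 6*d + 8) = d + 2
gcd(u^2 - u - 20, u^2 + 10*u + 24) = u + 4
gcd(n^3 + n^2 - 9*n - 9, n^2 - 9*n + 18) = n - 3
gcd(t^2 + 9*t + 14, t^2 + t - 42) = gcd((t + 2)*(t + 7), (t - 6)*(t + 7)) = t + 7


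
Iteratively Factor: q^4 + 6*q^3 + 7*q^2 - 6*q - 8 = (q + 4)*(q^3 + 2*q^2 - q - 2) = (q + 2)*(q + 4)*(q^2 - 1) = (q + 1)*(q + 2)*(q + 4)*(q - 1)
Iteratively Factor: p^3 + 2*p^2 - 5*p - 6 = (p + 1)*(p^2 + p - 6) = (p - 2)*(p + 1)*(p + 3)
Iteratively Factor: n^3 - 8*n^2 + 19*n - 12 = (n - 1)*(n^2 - 7*n + 12) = (n - 3)*(n - 1)*(n - 4)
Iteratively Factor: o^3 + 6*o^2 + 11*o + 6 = (o + 3)*(o^2 + 3*o + 2) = (o + 1)*(o + 3)*(o + 2)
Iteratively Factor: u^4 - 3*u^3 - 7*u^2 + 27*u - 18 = (u - 2)*(u^3 - u^2 - 9*u + 9) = (u - 3)*(u - 2)*(u^2 + 2*u - 3) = (u - 3)*(u - 2)*(u + 3)*(u - 1)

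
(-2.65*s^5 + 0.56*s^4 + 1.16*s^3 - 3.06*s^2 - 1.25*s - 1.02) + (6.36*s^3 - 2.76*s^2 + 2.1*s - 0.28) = -2.65*s^5 + 0.56*s^4 + 7.52*s^3 - 5.82*s^2 + 0.85*s - 1.3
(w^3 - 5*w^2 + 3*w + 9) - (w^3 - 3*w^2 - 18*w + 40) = -2*w^2 + 21*w - 31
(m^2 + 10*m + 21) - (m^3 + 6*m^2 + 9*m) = -m^3 - 5*m^2 + m + 21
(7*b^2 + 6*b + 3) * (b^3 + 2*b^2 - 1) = 7*b^5 + 20*b^4 + 15*b^3 - b^2 - 6*b - 3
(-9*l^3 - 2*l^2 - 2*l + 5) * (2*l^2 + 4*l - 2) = -18*l^5 - 40*l^4 + 6*l^3 + 6*l^2 + 24*l - 10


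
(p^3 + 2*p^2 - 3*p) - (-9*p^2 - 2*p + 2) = p^3 + 11*p^2 - p - 2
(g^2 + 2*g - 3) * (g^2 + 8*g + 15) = g^4 + 10*g^3 + 28*g^2 + 6*g - 45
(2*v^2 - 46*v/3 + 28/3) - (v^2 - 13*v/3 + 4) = v^2 - 11*v + 16/3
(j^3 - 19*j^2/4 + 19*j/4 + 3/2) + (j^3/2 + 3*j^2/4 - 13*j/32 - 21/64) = 3*j^3/2 - 4*j^2 + 139*j/32 + 75/64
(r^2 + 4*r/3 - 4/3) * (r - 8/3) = r^3 - 4*r^2/3 - 44*r/9 + 32/9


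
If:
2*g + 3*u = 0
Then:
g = -3*u/2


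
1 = 1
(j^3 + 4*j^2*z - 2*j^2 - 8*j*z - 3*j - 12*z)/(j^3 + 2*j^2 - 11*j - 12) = (j + 4*z)/(j + 4)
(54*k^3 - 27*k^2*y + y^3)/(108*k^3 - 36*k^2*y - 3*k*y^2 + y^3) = (-3*k + y)/(-6*k + y)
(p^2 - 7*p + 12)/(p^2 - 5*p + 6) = (p - 4)/(p - 2)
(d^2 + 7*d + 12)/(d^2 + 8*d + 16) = (d + 3)/(d + 4)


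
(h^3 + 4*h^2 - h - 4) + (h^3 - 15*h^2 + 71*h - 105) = 2*h^3 - 11*h^2 + 70*h - 109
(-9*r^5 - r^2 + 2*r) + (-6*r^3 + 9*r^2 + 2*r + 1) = -9*r^5 - 6*r^3 + 8*r^2 + 4*r + 1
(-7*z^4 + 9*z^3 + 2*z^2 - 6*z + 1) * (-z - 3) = 7*z^5 + 12*z^4 - 29*z^3 + 17*z - 3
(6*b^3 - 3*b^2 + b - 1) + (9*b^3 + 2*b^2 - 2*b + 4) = 15*b^3 - b^2 - b + 3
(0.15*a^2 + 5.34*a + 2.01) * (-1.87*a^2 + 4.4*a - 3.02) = -0.2805*a^4 - 9.3258*a^3 + 19.2843*a^2 - 7.2828*a - 6.0702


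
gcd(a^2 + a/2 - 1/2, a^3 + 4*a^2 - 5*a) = 1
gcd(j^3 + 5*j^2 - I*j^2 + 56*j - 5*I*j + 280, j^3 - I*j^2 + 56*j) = j^2 - I*j + 56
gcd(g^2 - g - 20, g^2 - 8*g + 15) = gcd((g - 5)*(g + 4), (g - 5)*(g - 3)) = g - 5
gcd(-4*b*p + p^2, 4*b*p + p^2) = p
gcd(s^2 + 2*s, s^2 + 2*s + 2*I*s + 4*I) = s + 2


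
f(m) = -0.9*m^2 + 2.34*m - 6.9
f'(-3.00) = 7.74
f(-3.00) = -22.02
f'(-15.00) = 29.34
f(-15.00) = -244.50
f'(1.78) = -0.86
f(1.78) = -5.59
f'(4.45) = -5.67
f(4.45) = -14.31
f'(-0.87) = 3.91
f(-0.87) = -9.62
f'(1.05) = 0.45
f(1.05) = -5.44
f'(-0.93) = 4.01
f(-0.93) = -9.85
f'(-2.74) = 7.27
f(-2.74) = -20.07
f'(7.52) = -11.20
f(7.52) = -40.20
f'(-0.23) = 2.75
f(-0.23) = -7.49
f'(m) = 2.34 - 1.8*m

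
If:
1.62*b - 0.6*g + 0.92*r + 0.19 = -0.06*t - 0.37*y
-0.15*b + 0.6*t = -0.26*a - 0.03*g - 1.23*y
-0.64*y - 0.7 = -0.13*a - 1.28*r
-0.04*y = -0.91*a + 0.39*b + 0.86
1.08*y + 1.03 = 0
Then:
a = 10.9466126974823 - 6.39257909557727*t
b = 23.4347838534797 - 14.9160178896803*t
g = 61.40512774107 - 39.1777372867318*t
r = 0.649246314394567*t - 1.0417422039399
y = -0.95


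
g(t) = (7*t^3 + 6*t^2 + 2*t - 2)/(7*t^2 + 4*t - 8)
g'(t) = (-14*t - 4)*(7*t^3 + 6*t^2 + 2*t - 2)/(7*t^2 + 4*t - 8)^2 + (21*t^2 + 12*t + 2)/(7*t^2 + 4*t - 8) = (49*t^4 + 56*t^3 - 158*t^2 - 68*t - 8)/(49*t^4 + 56*t^3 - 96*t^2 - 64*t + 64)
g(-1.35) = 17.10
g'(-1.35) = -434.06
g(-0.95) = 0.82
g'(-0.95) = -3.13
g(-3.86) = -3.99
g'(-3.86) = 0.85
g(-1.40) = -102.07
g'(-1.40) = -13049.00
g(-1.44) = -17.66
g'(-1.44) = -340.56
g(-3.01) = -3.33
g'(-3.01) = 0.67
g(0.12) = 0.22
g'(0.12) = -0.33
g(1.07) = 3.63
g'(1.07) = -6.99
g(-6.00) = -5.95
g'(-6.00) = 0.95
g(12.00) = 12.39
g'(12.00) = 0.99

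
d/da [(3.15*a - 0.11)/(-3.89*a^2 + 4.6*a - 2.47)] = (12.2535*a^2 - 0.8558*a - 7.2745)/(15.1321*a^4 - 35.788*a^3 + 40.3766*a^2 - 22.724*a + 6.1009)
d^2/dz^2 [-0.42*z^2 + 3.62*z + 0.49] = -0.840000000000000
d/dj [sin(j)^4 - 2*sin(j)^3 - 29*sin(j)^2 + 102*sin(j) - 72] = 2*(2*sin(j)^3 - 3*sin(j)^2 - 29*sin(j) + 51)*cos(j)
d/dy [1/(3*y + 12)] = -1/(3*(y + 4)^2)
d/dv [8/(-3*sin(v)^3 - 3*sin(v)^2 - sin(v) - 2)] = 8*(3*sin(v) + 1)^2*cos(v)/(3*sin(v)^3 + 3*sin(v)^2 + sin(v) + 2)^2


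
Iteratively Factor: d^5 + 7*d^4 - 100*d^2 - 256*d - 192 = (d - 4)*(d^4 + 11*d^3 + 44*d^2 + 76*d + 48) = (d - 4)*(d + 2)*(d^3 + 9*d^2 + 26*d + 24) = (d - 4)*(d + 2)*(d + 3)*(d^2 + 6*d + 8) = (d - 4)*(d + 2)^2*(d + 3)*(d + 4)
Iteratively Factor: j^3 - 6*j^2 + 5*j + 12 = (j - 4)*(j^2 - 2*j - 3) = (j - 4)*(j - 3)*(j + 1)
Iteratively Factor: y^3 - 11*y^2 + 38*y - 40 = (y - 4)*(y^2 - 7*y + 10) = (y - 4)*(y - 2)*(y - 5)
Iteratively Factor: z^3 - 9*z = (z + 3)*(z^2 - 3*z) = (z - 3)*(z + 3)*(z)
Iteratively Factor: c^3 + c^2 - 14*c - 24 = (c - 4)*(c^2 + 5*c + 6) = (c - 4)*(c + 2)*(c + 3)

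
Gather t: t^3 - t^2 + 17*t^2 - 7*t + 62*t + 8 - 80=t^3 + 16*t^2 + 55*t - 72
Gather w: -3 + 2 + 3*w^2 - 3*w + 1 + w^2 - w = 4*w^2 - 4*w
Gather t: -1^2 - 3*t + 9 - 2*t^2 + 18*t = -2*t^2 + 15*t + 8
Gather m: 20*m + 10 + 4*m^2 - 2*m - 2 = 4*m^2 + 18*m + 8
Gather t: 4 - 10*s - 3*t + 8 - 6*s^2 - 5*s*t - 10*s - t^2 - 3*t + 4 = -6*s^2 - 20*s - t^2 + t*(-5*s - 6) + 16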